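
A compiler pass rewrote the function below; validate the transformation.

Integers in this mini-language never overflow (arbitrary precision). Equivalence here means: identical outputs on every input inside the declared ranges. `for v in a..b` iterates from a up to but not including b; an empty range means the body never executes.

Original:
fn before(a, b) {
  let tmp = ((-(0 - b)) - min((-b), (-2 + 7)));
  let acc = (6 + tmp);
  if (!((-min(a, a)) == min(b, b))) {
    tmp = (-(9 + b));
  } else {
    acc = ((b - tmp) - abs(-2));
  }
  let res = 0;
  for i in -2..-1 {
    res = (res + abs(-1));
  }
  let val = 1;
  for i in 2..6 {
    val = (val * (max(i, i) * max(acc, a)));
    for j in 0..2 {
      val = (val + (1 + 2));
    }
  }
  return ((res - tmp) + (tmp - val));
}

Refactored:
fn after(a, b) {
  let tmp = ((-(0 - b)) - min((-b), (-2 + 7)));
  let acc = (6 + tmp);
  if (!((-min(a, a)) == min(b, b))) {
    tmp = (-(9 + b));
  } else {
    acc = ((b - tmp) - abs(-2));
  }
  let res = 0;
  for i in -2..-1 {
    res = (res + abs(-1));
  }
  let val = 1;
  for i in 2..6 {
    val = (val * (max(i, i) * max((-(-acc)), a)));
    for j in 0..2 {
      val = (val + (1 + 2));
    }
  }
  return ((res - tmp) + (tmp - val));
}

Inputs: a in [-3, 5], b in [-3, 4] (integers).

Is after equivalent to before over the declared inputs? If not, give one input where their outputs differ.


This is a faithful refactor — same computation, different form, but the computed results match everywhere.
Tracing a=0, b=2: before: tmp := 4 | acc := 10 | (!((-min(a, a)) == min(b, b))): true | tmp := -11 | res := 0 | iter i=-2: | res := 1 | val := 1 | iter i=2: | val := 20 | iter j=0: | val := 23 | iter j=1: | val := 26 | iter i=3: | val := 780 | iter j=0: | val := 783 | iter j=1: | val := 786 | iter i=4: | val := 31440 | iter j=0: | val := 31443 | iter j=1: | val := 31446 | iter i=5: | val := 1572300 | iter j=0: | val := 1572303 | iter j=1: | val := 1572306 | result -1572305 | after: tmp := 4 | acc := 10 | (!((-min(a, a)) == min(b, b))): true | tmp := -11 | res := 0 | iter i=-2: | res := 1 | val := 1 | iter i=2: | val := 20 | iter j=0: | val := 23 | iter j=1: | val := 26 | iter i=3: | val := 780 | iter j=0: | val := 783 | iter j=1: | val := 786 | iter i=4: | val := 31440 | iter j=0: | val := 31443 | iter j=1: | val := 31446 | iter i=5: | val := 1572300 | iter j=0: | val := 1572303 | iter j=1: | val := 1572306 | result -1572305 — matching result -1572305.
Sweeping the whole domain (72 inputs) finds no disagreement.
verdict: equivalent


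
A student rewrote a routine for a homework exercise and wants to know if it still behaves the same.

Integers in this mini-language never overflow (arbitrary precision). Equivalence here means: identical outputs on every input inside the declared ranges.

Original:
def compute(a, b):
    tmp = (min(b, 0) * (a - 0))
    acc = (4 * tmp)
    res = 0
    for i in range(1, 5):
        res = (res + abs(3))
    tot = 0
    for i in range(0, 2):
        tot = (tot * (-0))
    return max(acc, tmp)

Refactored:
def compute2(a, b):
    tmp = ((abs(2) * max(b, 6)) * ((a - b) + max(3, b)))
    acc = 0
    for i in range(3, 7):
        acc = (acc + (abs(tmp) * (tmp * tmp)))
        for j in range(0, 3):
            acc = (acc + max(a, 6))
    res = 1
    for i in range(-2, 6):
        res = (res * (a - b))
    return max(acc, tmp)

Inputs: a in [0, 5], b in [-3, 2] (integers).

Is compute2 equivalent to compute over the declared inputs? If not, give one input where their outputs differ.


Try a=0, b=-3.
compute: tmp=0, then acc=0, then res=0, then (i=1), then res=3, then (i=2), then res=6, then (i=3), then res=9, then (i=4), then res=12, then tot=0, then (i=0), then tot=0, then (i=1), then tot=0, then returns 0
compute2: tmp=72, then acc=0, then (i=3), then acc=373248, then (j=0), then acc=373254, then (j=1), then acc=373260, then (j=2), then acc=373266, then (i=4), then acc=746514, then (j=0), then acc=746520, then (j=1), then acc=746526, then (j=2), then acc=746532, then (i=5), then acc=1119780, then (j=0), then acc=1119786, then (j=1), then acc=1119792, then (j=2), then acc=1119798, then (i=6), then acc=1493046, then (j=0), then acc=1493052, then (j=1), then acc=1493058, then (j=2), then acc=1493064, then res=1, then (i=-2), then res=3, then (i=-1), then res=9, then (i=0), then res=27, then (i=1), then res=81, then (i=2), then res=243, then (i=3), then res=729, then (i=4), then res=2187, then (i=5), then res=6561, then returns 1493064
0 against 1493064: the behavior changed.
verdict: not equivalent; witness: a=0, b=-3


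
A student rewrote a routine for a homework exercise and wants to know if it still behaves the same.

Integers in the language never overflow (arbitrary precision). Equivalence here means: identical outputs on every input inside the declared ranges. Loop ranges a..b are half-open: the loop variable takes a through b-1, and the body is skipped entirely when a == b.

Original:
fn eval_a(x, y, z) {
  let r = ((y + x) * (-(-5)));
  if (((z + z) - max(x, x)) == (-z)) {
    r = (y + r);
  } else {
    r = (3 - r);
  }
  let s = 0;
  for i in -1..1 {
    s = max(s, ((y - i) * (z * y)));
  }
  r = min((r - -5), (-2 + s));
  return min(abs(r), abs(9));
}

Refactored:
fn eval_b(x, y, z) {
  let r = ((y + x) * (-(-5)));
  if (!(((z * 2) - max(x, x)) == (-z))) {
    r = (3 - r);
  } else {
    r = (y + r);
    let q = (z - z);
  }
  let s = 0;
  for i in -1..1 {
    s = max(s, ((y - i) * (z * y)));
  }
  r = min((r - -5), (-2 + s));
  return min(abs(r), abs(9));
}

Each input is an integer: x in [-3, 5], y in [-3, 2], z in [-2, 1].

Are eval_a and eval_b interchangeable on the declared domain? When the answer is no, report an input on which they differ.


This is a faithful refactor — local variable names differ, arithmetic usage differs, statement counts differ, constant usage differs, boolean connective usage differs, but the computed results match everywhere.
Tracing x=4, y=1, z=0: eval_a: r becomes 25; next (((z + z) - max(x, x)) == (-z)) evaluates to false; next r becomes -22; next s becomes 0; next at i=-1:; next s becomes 0; next at i=0:; next s becomes 0; next r becomes -17; next final value 9 | eval_b: r becomes 25; next (!(((z * 2) - max(x, x)) == (-z))) evaluates to true; next r becomes -22; next s becomes 0; next at i=-1:; next s becomes 0; next at i=0:; next s becomes 0; next r becomes -17; next final value 9 — matching result 9.
Every one of the 216 inputs gives matching results.
verdict: equivalent


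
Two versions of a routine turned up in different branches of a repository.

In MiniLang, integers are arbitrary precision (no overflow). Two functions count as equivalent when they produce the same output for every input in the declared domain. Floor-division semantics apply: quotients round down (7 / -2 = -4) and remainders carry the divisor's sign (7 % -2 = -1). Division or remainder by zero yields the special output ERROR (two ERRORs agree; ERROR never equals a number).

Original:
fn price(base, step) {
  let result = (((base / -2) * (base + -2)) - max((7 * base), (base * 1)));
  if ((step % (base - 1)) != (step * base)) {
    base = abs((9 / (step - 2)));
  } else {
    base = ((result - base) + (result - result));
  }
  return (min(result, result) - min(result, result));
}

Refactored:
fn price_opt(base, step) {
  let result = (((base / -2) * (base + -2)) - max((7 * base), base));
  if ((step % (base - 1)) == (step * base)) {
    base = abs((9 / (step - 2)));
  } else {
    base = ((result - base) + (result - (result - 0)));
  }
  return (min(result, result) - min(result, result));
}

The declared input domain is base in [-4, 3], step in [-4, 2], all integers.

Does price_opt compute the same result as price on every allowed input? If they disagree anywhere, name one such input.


At base=-4, step=2: price gives ERROR, price_opt gives 0.
verdict: not equivalent; witness: base=-4, step=2


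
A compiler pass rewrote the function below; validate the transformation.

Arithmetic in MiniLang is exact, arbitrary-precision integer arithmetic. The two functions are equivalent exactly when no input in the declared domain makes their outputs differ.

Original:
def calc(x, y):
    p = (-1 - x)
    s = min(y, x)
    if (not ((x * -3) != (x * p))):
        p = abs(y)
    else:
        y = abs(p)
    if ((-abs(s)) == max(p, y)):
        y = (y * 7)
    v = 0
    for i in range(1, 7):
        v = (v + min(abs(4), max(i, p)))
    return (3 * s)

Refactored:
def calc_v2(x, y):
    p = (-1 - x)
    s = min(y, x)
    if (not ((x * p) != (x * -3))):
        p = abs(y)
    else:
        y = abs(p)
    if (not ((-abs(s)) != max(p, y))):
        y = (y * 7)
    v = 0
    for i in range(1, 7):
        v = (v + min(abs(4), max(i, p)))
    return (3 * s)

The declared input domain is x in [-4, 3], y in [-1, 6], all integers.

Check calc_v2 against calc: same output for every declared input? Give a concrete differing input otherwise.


Comparing the listings, the differences include: comparison usage differs; boolean connective usage differs.
Tracing x=1, y=1: calc: p = -2; s = 1; (not ((x * -3) != (x * p))) -> false; y = 2; ((-abs(s)) == max(p, y)) -> false; v = 0; [i=1]; v = 1; [i=2]; v = 3; [i=3]; v = 6; [i=4]; v = 10; [i=5]; v = 14; [i=6]; v = 18; return 3 | calc_v2: p = -2; s = 1; (not ((x * p) != (x * -3))) -> false; y = 2; (not ((-abs(s)) != max(p, y))) -> false; v = 0; [i=1]; v = 1; [i=2]; v = 3; [i=3]; v = 6; [i=4]; v = 10; [i=5]; v = 14; [i=6]; v = 18; return 3 — matching result 3.
Across all 64 domain points the two functions coincide.
verdict: equivalent


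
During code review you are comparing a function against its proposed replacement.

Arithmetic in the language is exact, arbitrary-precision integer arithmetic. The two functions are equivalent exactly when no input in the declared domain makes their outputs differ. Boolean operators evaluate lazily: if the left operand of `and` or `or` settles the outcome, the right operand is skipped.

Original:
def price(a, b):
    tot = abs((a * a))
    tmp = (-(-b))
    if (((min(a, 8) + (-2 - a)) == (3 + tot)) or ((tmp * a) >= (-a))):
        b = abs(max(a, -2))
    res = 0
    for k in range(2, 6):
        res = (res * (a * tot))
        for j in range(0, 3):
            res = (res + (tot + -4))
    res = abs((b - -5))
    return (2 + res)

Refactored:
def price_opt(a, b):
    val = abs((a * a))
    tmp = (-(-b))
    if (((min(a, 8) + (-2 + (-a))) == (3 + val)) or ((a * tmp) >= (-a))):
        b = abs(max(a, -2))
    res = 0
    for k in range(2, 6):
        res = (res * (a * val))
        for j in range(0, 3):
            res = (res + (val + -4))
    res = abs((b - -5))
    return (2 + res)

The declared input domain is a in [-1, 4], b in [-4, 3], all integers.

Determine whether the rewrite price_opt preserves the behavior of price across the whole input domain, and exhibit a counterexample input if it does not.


Reading the diff, among the changes: arithmetic usage differs; local variable names differ.
One worked example (a=-1, b=3) — price: tot = 1; tmp = 3; (((min(a, 8) + (-2 - a)) == (3 + tot)) or ((tmp * a) >= (-a))) -> false; res = 0; [k=2]; res = 0; [j=0]; res = -3; [j=1]; res = -6; [j=2]; res = -9; [k=3]; res = 9; [j=0]; res = 6; [j=1]; res = 3; [j=2]; res = 0; [k=4]; res = 0; [j=0]; res = -3; [j=1]; res = -6; [j=2]; res = -9; [k=5]; res = 9; [j=0]; res = 6; [j=1]; res = 3; [j=2]; res = 0; res = 8; return 10; price_opt: val = 1; tmp = 3; (((min(a, 8) + (-2 + (-a))) == (3 + val)) or ((a * tmp) >= (-a))) -> false; res = 0; [k=2]; res = 0; [j=0]; res = -3; [j=1]; res = -6; [j=2]; res = -9; [k=3]; res = 9; [j=0]; res = 6; [j=1]; res = 3; [j=2]; res = 0; [k=4]; res = 0; [j=0]; res = -3; [j=1]; res = -6; [j=2]; res = -9; [k=5]; res = 9; [j=0]; res = 6; [j=1]; res = 3; [j=2]; res = 0; res = 8; return 10; agreement on 10.
Checked all 48 inputs in the declared domain: the outputs agree on every one.
verdict: equivalent


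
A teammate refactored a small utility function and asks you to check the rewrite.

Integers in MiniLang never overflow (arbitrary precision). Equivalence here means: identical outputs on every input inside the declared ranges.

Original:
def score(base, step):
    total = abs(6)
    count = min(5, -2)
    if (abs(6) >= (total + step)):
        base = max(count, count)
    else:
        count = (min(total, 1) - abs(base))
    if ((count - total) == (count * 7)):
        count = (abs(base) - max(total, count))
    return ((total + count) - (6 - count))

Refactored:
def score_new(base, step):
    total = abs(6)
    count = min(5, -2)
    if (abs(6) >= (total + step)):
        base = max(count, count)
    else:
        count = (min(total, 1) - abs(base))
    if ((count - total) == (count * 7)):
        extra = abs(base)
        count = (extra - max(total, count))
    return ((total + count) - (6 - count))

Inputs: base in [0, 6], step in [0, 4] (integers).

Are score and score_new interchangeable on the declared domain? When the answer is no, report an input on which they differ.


The two versions differ — the changes include local variable names differ; and statement counts differ.
As a probe, take base=3, step=3: score runs total = 6; count = -2; (abs(6) >= (total + step)) -> false; count = -2; ((count - total) == (count * 7)) -> false; return -4; score_new runs total = 6; count = -2; (abs(6) >= (total + step)) -> false; count = -2; ((count - total) == (count * 7)) -> false; return -4; both end at -4.
Sweeping the whole domain (35 inputs) finds no disagreement.
verdict: equivalent


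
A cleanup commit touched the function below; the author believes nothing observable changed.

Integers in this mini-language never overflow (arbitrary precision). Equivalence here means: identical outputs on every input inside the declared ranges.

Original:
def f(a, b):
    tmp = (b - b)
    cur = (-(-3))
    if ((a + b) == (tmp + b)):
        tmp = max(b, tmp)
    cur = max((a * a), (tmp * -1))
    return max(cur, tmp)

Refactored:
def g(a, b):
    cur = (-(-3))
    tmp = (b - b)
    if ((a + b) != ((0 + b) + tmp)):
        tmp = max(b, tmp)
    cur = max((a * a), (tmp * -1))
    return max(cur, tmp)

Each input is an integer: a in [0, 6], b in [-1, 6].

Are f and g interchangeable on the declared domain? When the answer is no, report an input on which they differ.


On input a=0, b=1, f returns 1 while g returns 0.
verdict: not equivalent; witness: a=0, b=1


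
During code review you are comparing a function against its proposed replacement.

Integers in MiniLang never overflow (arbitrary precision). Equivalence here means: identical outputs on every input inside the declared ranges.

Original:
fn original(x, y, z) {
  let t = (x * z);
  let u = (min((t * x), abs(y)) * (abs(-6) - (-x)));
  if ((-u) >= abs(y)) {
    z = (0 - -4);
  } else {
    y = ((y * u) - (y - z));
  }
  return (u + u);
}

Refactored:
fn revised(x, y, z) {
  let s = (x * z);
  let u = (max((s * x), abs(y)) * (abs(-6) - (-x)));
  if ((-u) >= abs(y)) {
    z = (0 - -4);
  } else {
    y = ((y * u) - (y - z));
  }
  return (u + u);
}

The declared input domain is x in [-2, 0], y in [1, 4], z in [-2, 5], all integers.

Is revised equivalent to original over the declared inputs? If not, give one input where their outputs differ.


Try x=-2, y=1, z=-2.
original: t = 4; u = -32; ((-u) >= abs(y)) -> true; z = 4; return -64
revised: s = 4; u = 4; ((-u) >= abs(y)) -> false; y = 1; return 8
-64 and 8 differ, so these are not the same function on this domain.
verdict: not equivalent; witness: x=-2, y=1, z=-2


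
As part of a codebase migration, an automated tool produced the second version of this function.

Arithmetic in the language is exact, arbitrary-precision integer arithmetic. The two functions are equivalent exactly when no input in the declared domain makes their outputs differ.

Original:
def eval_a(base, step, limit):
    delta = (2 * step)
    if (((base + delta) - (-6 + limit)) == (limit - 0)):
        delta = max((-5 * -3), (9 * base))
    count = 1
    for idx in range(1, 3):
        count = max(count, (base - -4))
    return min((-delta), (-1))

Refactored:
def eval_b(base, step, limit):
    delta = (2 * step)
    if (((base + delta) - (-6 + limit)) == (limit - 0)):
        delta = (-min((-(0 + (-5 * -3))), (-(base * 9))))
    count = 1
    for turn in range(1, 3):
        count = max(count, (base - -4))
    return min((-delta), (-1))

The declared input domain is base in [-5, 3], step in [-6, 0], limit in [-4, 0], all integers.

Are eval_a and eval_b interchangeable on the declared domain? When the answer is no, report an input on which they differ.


Equivalent — the differences include constant usage differs; arithmetic usage differs; local variable names differ; min/max/abs usage differs, yet no declared input distinguishes the two.
Spot check at base=1, step=-4, limit=-2 — eval_a: delta becomes -8; next (((base + delta) - (-6 + limit)) == (limit - 0)) evaluates to false; next count becomes 1; next at idx=1:; next count becomes 5; next at idx=2:; next count becomes 5; next final value -1. eval_b: delta becomes -8; next (((base + delta) - (-6 + limit)) == (limit - 0)) evaluates to false; next count becomes 1; next at turn=1:; next count becomes 5; next at turn=2:; next count becomes 5; next final value -1. Both give -1.
Checked all 315 inputs in the declared domain: the outputs agree on every one.
verdict: equivalent


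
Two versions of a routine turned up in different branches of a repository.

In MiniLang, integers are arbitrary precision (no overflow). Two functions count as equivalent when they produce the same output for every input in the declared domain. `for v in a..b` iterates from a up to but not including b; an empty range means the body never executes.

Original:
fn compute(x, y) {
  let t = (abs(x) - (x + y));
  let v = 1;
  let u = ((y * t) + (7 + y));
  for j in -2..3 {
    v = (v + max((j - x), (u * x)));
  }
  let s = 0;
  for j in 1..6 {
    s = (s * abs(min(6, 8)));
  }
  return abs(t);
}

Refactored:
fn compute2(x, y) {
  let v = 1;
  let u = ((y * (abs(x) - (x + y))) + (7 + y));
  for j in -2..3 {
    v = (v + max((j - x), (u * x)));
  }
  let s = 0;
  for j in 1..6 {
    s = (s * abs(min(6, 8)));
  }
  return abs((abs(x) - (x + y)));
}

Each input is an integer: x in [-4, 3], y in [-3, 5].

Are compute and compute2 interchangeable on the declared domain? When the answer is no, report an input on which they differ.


Although statement counts differ; and arithmetic usage differs; and local variable names differ; and min/max/abs usage differs, 72/72 inputs agree.
verdict: equivalent


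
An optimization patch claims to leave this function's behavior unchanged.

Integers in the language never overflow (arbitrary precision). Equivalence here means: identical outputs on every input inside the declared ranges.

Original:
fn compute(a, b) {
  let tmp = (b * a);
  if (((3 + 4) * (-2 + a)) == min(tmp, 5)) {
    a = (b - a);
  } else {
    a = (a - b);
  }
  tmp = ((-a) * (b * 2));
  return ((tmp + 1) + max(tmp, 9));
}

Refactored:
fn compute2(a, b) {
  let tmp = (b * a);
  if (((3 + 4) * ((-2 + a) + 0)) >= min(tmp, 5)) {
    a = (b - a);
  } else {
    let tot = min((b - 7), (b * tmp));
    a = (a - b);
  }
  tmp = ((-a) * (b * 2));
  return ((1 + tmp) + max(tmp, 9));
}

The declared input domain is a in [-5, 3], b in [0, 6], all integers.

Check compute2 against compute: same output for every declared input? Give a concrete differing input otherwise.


These are not equivalent — on a=3, b=1 the outputs split (6 vs 14).
compute: tmp := 3 | (((3 + 4) * (-2 + a)) == min(tmp, 5)): false | a := 2 | tmp := -4 | result 6
compute2: tmp := 3 | (((3 + 4) * ((-2 + a) + 0)) >= min(tmp, 5)): true | a := -2 | tmp := 4 | result 14
verdict: not equivalent; witness: a=3, b=1


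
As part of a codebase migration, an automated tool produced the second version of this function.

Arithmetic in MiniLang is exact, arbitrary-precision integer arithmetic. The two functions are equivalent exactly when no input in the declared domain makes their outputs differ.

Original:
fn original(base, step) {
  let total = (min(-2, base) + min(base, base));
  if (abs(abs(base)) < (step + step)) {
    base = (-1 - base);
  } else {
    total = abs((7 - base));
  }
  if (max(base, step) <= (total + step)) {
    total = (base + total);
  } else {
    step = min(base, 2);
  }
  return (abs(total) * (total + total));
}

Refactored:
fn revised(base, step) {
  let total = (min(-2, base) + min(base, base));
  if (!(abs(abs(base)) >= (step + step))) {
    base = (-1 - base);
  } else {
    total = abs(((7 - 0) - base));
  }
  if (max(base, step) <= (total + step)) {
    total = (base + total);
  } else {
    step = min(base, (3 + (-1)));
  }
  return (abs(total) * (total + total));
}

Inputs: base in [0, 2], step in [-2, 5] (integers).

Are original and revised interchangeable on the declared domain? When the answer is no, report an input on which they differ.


Equivalent — the differences include constant usage differs, and comparison usage differs, and boolean connective usage differs, and arithmetic usage differs, yet no declared input distinguishes the two.
As a probe, take base=1, step=5: original runs total = -1; (abs(abs(base)) < (step + step)) -> true; base = -2; (max(base, step) <= (total + step)) -> false; step = -2; return -2; revised runs total = -1; (!(abs(abs(base)) >= (step + step))) -> true; base = -2; (max(base, step) <= (total + step)) -> false; step = -2; return -2; both end at -2.
Checked all 24 inputs in the declared domain: the outputs agree on every one.
verdict: equivalent


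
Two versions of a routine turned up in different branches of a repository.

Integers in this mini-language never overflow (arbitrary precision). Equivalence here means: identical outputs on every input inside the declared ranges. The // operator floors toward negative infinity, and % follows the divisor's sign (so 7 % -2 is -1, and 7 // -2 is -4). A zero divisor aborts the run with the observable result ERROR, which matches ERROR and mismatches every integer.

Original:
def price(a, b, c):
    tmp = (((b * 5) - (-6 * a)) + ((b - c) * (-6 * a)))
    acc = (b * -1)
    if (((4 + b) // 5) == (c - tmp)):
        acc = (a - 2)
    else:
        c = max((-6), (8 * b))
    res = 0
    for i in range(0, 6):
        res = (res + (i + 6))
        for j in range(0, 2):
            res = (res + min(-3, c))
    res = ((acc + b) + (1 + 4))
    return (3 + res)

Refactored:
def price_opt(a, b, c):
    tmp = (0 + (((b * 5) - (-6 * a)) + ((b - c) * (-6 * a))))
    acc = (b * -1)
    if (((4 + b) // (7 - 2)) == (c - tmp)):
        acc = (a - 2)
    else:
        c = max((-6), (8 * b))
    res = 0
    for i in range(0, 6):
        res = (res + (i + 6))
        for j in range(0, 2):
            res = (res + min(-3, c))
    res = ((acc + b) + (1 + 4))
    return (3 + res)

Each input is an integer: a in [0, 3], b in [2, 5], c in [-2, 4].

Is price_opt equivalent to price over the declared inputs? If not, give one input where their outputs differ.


Side by side, the visible changes include: constant usage differs; arithmetic usage differs.
Spot check at a=1, b=4, c=-2 — price: tmp := -10 | acc := -4 | (((4 + b) // 5) == (c - tmp)): false | c := 32 | res := 0 | iter i=0: | res := 6 | iter j=0: | res := 3 | iter j=1: | res := 0 | iter i=1: | res := 7 | iter j=0: | res := 4 | iter j=1: | res := 1 | iter i=2: | res := 9 | iter j=0: | res := 6 | iter j=1: | res := 3 | iter i=3: | res := 12 | iter j=0: | res := 9 | iter j=1: | res := 6 | iter i=4: | res := 16 | iter j=0: | res := 13 | iter j=1: | res := 10 | iter i=5: | res := 21 | iter j=0: | res := 18 | iter j=1: | res := 15 | res := 5 | result 8. price_opt: tmp := -10 | acc := -4 | (((4 + b) // (7 - 2)) == (c - tmp)): false | c := 32 | res := 0 | iter i=0: | res := 6 | iter j=0: | res := 3 | iter j=1: | res := 0 | iter i=1: | res := 7 | iter j=0: | res := 4 | iter j=1: | res := 1 | iter i=2: | res := 9 | iter j=0: | res := 6 | iter j=1: | res := 3 | iter i=3: | res := 12 | iter j=0: | res := 9 | iter j=1: | res := 6 | iter i=4: | res := 16 | iter j=0: | res := 13 | iter j=1: | res := 10 | iter i=5: | res := 21 | iter j=0: | res := 18 | iter j=1: | res := 15 | res := 5 | result 8. Both give 8.
An exhaustive pass over the 112 declared inputs shows identical outputs.
verdict: equivalent


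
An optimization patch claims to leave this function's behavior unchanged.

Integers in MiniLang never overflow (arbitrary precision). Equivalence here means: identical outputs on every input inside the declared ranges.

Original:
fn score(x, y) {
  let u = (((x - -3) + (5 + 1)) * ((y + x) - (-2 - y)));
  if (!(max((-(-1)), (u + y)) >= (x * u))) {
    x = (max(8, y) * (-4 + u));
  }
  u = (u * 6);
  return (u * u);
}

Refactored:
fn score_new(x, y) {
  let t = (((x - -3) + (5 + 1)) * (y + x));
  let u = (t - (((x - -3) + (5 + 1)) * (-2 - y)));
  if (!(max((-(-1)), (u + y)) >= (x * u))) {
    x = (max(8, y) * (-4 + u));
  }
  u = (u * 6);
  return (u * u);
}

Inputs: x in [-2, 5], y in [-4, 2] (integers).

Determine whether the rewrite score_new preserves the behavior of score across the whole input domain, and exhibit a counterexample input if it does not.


Reading the diff, among the changes: statement counts differ, arithmetic usage differs, constant usage differs, local variable names differ.
As a probe, take x=4, y=-3: score runs u := 0 | (!(max((-(-1)), (u + y)) >= (x * u))): false | u := 0 | result 0; score_new runs t := 13 | u := 0 | (!(max((-(-1)), (u + y)) >= (x * u))): false | u := 0 | result 0; both end at 0.
An exhaustive pass over the 56 declared inputs shows identical outputs.
verdict: equivalent


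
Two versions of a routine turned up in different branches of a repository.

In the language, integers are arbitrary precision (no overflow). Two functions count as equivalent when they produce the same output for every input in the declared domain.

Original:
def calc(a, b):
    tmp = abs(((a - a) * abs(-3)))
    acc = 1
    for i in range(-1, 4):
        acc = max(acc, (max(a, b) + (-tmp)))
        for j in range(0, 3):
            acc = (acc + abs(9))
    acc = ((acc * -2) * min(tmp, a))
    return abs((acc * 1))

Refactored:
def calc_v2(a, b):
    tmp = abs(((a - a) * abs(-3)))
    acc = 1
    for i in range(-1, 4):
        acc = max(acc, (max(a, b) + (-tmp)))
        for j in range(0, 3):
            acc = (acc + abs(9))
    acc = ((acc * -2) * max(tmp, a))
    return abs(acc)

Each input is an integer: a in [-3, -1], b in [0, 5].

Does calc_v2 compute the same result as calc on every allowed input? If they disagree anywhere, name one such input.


There is a counterexample at a=-3, b=0: 816 on one side, 0 on the other.
calc: tmp = 0; acc = 1; [i=-1]; acc = 1; [j=0]; acc = 10; [j=1]; acc = 19; [j=2]; acc = 28; [i=0]; acc = 28; [j=0]; acc = 37; [j=1]; acc = 46; [j=2]; acc = 55; [i=1]; acc = 55; [j=0]; acc = 64; [j=1]; acc = 73; [j=2]; acc = 82; [i=2]; acc = 82; [j=0]; acc = 91; [j=1]; acc = 100; [j=2]; acc = 109; [i=3]; acc = 109; [j=0]; acc = 118; [j=1]; acc = 127; [j=2]; acc = 136; acc = 816; return 816
calc_v2: tmp = 0; acc = 1; [i=-1]; acc = 1; [j=0]; acc = 10; [j=1]; acc = 19; [j=2]; acc = 28; [i=0]; acc = 28; [j=0]; acc = 37; [j=1]; acc = 46; [j=2]; acc = 55; [i=1]; acc = 55; [j=0]; acc = 64; [j=1]; acc = 73; [j=2]; acc = 82; [i=2]; acc = 82; [j=0]; acc = 91; [j=1]; acc = 100; [j=2]; acc = 109; [i=3]; acc = 109; [j=0]; acc = 118; [j=1]; acc = 127; [j=2]; acc = 136; acc = 0; return 0
verdict: not equivalent; witness: a=-3, b=0


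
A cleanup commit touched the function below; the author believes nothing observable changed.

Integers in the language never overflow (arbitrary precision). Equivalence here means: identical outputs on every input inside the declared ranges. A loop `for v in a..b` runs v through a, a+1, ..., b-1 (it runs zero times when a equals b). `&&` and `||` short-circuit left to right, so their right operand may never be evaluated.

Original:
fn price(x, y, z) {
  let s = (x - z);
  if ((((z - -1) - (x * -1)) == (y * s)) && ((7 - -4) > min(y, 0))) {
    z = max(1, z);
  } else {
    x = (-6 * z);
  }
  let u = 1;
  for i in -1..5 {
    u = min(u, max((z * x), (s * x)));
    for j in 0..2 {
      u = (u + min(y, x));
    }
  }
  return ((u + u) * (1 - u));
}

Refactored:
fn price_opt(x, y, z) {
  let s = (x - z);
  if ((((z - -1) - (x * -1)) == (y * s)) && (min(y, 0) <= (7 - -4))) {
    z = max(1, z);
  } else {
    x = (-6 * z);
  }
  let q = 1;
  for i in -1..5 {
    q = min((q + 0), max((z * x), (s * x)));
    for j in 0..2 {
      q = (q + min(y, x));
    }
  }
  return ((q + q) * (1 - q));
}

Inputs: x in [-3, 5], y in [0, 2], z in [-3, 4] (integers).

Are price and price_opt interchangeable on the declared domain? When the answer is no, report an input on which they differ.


Whatever the rewrite altered, no input in the stated domain can expose a difference; all 216 inputs agree.
verdict: equivalent


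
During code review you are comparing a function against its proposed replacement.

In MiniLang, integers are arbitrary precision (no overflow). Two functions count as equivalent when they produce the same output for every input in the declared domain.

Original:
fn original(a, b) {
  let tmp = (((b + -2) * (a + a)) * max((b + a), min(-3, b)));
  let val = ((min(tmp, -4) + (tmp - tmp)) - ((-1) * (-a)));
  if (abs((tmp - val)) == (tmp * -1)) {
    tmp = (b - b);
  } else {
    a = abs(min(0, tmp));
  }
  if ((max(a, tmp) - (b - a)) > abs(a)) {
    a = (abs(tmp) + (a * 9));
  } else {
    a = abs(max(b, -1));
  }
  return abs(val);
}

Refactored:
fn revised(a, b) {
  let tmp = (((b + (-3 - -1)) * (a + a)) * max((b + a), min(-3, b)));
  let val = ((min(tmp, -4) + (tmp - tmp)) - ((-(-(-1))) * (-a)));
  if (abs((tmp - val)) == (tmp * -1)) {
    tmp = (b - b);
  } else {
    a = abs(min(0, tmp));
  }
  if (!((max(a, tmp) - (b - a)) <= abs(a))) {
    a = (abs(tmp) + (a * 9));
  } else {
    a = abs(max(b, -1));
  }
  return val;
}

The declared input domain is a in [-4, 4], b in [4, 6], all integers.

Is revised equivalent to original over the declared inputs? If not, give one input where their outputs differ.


At a=-4, b=5: original gives 20, revised gives -20.
verdict: not equivalent; witness: a=-4, b=5


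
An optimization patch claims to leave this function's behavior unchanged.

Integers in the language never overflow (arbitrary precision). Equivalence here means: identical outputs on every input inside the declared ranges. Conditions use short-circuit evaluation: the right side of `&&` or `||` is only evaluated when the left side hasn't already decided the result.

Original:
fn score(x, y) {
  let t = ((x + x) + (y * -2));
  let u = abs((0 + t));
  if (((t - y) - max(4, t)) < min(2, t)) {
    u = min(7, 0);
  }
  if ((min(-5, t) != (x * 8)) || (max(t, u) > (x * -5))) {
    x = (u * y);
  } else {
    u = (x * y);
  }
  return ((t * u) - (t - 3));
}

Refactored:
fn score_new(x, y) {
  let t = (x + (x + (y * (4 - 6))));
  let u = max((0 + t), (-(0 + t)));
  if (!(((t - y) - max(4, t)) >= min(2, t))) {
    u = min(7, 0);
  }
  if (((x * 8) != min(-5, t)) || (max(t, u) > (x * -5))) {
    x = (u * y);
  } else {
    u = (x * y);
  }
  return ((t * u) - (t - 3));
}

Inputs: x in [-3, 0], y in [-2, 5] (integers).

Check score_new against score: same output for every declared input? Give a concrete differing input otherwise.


Equivalent — the differences include boolean connective usage differs; min/max/abs usage differs; constant usage differs; comparison usage differs; arithmetic usage differs, yet no declared input distinguishes the two.
Spot check at x=-3, y=1 — score: t = -8; u = 8; (((t - y) - max(4, t)) < min(2, t)) -> true; u = 0; ((min(-5, t) != (x * 8)) || (max(t, u) > (x * -5))) -> true; x = 0; return 11. score_new: t = -8; u = 8; (!(((t - y) - max(4, t)) >= min(2, t))) -> true; u = 0; (((x * 8) != min(-5, t)) || (max(t, u) > (x * -5))) -> true; x = 0; return 11. Both give 11.
Every one of the 32 inputs gives matching results.
verdict: equivalent


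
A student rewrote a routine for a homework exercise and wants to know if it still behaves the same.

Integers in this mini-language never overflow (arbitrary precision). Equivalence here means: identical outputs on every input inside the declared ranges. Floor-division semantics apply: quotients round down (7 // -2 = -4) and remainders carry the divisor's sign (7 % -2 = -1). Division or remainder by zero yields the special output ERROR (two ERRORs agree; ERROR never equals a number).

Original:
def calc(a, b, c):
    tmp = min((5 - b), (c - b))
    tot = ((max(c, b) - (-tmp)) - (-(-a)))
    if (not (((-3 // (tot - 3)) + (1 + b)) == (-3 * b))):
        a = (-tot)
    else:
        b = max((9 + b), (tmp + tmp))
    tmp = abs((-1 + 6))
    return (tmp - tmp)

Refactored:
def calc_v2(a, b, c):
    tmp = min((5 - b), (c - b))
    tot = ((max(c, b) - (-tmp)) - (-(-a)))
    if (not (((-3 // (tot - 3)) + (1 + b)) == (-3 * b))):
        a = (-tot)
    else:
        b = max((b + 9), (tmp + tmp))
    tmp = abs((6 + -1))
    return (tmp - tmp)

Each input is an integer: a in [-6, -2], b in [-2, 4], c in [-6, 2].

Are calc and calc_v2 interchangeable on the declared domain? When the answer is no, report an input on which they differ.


Although same computation, different form, 315/315 inputs agree.
verdict: equivalent


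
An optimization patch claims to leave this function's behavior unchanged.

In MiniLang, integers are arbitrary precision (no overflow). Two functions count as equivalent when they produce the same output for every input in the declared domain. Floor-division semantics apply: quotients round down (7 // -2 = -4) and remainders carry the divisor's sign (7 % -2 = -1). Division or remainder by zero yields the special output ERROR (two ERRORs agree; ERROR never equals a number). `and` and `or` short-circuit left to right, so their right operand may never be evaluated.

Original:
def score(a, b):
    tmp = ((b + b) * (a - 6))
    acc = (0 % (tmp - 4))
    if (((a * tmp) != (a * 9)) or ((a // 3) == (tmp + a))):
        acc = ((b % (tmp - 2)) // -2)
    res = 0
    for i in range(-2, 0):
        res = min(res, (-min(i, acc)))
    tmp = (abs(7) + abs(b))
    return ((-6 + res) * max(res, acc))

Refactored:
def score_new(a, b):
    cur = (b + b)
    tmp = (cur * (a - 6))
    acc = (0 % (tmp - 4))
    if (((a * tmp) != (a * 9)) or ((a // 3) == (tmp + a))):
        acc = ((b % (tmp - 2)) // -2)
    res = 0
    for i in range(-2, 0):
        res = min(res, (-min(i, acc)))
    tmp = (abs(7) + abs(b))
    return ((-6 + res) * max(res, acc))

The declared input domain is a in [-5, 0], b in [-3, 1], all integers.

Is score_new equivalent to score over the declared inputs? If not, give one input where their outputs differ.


The two versions differ — the changes include statement counts differ; and local variable names differ.
Spot check at a=0, b=0 — score: tmp=0, then acc=0, then (((a * tmp) != (a * 9)) or ((a // 3) == (tmp + a))) is true, then acc=0, then res=0, then (i=-2), then res=0, then (i=-1), then res=0, then tmp=7, then returns 0. score_new: cur=0, then tmp=0, then acc=0, then (((a * tmp) != (a * 9)) or ((a // 3) == (tmp + a))) is true, then acc=0, then res=0, then (i=-2), then res=0, then (i=-1), then res=0, then tmp=7, then returns 0. Both give 0.
Every one of the 30 inputs gives matching results.
verdict: equivalent


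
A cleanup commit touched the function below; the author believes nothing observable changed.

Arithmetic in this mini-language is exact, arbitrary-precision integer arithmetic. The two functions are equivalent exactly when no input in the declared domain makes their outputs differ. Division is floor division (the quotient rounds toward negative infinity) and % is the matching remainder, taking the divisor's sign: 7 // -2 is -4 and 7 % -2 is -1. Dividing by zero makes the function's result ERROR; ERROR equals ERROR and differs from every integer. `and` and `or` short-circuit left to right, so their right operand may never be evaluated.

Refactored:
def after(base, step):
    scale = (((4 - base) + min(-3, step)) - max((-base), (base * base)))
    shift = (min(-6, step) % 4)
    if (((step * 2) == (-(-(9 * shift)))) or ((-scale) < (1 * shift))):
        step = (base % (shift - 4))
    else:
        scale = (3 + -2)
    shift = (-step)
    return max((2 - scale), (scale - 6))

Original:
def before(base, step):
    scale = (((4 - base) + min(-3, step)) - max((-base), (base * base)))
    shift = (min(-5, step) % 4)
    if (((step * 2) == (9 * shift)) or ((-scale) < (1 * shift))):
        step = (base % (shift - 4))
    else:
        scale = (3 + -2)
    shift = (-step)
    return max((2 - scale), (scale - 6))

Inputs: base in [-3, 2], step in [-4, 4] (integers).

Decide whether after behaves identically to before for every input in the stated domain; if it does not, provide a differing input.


These are not equivalent — on base=-2, step=-4 the outputs split (4 vs 1).
before: scale=-2, then shift=3, then (((step * 2) == (9 * shift)) or ((-scale) < (1 * shift))) is true, then step=0, then shift=0, then returns 4
after: scale=-2, then shift=2, then (((step * 2) == (-(-(9 * shift)))) or ((-scale) < (1 * shift))) is false, then scale=1, then shift=4, then returns 1
verdict: not equivalent; witness: base=-2, step=-4


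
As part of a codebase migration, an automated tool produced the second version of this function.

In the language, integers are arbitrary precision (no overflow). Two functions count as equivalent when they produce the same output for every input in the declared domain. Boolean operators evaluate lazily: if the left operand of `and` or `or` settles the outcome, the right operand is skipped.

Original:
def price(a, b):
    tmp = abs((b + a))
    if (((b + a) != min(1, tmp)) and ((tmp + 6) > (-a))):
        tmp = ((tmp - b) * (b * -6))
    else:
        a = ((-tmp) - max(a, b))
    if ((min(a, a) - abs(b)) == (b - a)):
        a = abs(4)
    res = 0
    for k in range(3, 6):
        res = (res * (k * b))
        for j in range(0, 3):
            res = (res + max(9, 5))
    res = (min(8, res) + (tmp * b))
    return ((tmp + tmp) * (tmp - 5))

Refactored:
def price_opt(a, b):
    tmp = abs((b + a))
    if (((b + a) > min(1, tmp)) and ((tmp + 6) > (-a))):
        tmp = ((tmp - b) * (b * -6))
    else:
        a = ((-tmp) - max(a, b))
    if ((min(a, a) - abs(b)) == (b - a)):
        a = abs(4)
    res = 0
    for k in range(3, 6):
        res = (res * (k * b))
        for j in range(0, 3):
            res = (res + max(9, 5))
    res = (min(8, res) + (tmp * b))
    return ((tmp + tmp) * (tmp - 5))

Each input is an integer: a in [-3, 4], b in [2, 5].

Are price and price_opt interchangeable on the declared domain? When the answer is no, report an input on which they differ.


The rewrite breaks on a=-3, b=2, where the results are 168 and -8.
price: tmp=1, then (((b + a) != min(1, tmp)) and ((tmp + 6) > (-a))) is true, then tmp=12, then ((min(a, a) - abs(b)) == (b - a)) is false, then res=0, then (k=3), then res=0, then (j=0), then res=9, then (j=1), then res=18, then (j=2), then res=27, then (k=4), then res=216, then (j=0), then res=225, then (j=1), then res=234, then (j=2), then res=243, then (k=5), then res=2430, then (j=0), then res=2439, then (j=1), then res=2448, then (j=2), then res=2457, then res=32, then returns 168
price_opt: tmp=1, then (((b + a) > min(1, tmp)) and ((tmp + 6) > (-a))) is false, then a=-3, then ((min(a, a) - abs(b)) == (b - a)) is false, then res=0, then (k=3), then res=0, then (j=0), then res=9, then (j=1), then res=18, then (j=2), then res=27, then (k=4), then res=216, then (j=0), then res=225, then (j=1), then res=234, then (j=2), then res=243, then (k=5), then res=2430, then (j=0), then res=2439, then (j=1), then res=2448, then (j=2), then res=2457, then res=10, then returns -8
verdict: not equivalent; witness: a=-3, b=2


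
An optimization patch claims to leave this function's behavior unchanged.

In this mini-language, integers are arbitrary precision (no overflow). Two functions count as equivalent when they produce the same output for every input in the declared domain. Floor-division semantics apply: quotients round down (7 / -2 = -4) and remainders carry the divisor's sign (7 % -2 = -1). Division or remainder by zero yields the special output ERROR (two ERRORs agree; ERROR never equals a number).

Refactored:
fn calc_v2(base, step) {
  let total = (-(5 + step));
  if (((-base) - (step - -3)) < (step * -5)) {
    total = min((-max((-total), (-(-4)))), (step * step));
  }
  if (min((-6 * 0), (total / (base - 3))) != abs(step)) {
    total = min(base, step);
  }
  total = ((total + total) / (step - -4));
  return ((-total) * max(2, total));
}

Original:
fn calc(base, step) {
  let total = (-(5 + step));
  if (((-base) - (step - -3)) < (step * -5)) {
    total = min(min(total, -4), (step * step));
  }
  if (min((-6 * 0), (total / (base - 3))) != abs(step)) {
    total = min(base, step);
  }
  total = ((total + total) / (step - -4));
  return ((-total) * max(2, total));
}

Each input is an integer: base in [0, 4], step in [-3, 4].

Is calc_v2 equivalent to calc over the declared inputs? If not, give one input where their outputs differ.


Side by side, the visible changes include: min/max/abs usage differs.
Spot check at base=3, step=3 — calc: total = -8; (((-base) - (step - -3)) < (step * -5)) -> false; division by zero -> ERROR. calc_v2: total = -8; (((-base) - (step - -3)) < (step * -5)) -> false; division by zero -> ERROR. Both give ERROR.
Sweeping the whole domain (40 inputs) finds no disagreement.
verdict: equivalent
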